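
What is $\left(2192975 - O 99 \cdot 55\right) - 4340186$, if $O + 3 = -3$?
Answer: $-2114541$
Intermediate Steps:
$O = -6$ ($O = -3 - 3 = -6$)
$\left(2192975 - O 99 \cdot 55\right) - 4340186 = \left(2192975 - \left(-6\right) 99 \cdot 55\right) - 4340186 = \left(2192975 - \left(-594\right) 55\right) - 4340186 = \left(2192975 - -32670\right) - 4340186 = \left(2192975 + 32670\right) - 4340186 = 2225645 - 4340186 = -2114541$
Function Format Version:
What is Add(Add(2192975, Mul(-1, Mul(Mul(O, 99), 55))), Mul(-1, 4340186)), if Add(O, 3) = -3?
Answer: -2114541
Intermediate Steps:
O = -6 (O = Add(-3, -3) = -6)
Add(Add(2192975, Mul(-1, Mul(Mul(O, 99), 55))), Mul(-1, 4340186)) = Add(Add(2192975, Mul(-1, Mul(Mul(-6, 99), 55))), Mul(-1, 4340186)) = Add(Add(2192975, Mul(-1, Mul(-594, 55))), -4340186) = Add(Add(2192975, Mul(-1, -32670)), -4340186) = Add(Add(2192975, 32670), -4340186) = Add(2225645, -4340186) = -2114541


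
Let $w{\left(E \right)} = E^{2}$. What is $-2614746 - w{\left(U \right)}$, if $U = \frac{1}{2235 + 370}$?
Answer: $- \frac{17743731724651}{6786025} \approx -2.6147 \cdot 10^{6}$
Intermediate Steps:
$U = \frac{1}{2605} \approx 0.00038388$
$-2614746 - w{\left(U \right)} = -2614746 - \left(\frac{1}{2605}\right)^{2} = -2614746 - \frac{1}{6786025} = - \frac{17743731724651}{6786025}$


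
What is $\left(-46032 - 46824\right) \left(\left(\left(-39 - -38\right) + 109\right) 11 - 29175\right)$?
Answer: $2598760872$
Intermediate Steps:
$\left(-46032 - 46824\right) \left(\left(\left(-39 - -38\right) + 109\right) 11 - 29175\right) = - 92856 \left(\left(\left(-39 + 38\right) + 109\right) 11 - 29175\right) = - 92856 \left(\left(-1 + 109\right) 11 - 29175\right) = - 92856 \left(108 \cdot 11 - 29175\right) = - 92856 \left(1188 - 29175\right) = \left(-92856\right) \left(-27987\right) = 2598760872$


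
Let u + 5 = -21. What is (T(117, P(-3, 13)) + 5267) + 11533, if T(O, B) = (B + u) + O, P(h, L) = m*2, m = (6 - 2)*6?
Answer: 16939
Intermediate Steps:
m = 24 (m = 4*6 = 24)
u = -26 (u = -5 - 21 = -26)
P(h, L) = 48 (P(h, L) = 24*2 = 48)
T(O, B) = -26 + B + O (T(O, B) = (B - 26) + O = (-26 + B) + O = -26 + B + O)
(T(117, P(-3, 13)) + 5267) + 11533 = ((-26 + 48 + 117) + 5267) + 11533 = (139 + 5267) + 11533 = 5406 + 11533 = 16939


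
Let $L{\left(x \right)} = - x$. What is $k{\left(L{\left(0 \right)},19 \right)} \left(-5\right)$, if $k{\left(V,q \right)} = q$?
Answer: $-95$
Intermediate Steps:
$k{\left(L{\left(0 \right)},19 \right)} \left(-5\right) = 19 \left(-5\right) = -95$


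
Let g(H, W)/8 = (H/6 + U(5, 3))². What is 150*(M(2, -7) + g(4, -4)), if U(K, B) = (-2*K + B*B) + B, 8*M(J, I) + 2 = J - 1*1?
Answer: 102175/12 ≈ 8514.6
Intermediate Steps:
M(J, I) = -3/8 + J/8 (M(J, I) = -¼ + (J - 1*1)/8 = -¼ + (J - 1)/8 = -¼ + (-1 + J)/8 = -¼ + (-⅛ + J/8) = -3/8 + J/8)
U(K, B) = B + B² - 2*K (U(K, B) = (-2*K + B²) + B = (B² - 2*K) + B = B + B² - 2*K)
g(H, W) = 8*(2 + H/6)² (g(H, W) = 8*(H/6 + (3 + 3² - 2*5))² = 8*(H*(⅙) + (3 + 9 - 10))² = 8*(H/6 + 2)² = 8*(2 + H/6)²)
150*(M(2, -7) + g(4, -4)) = 150*((-3/8 + (⅛)*2) + 2*(12 + 4)²/9) = 150*((-3/8 + ¼) + (2/9)*16²) = 150*(-⅛ + (2/9)*256) = 150*(-⅛ + 512/9) = 150*(4087/72) = 102175/12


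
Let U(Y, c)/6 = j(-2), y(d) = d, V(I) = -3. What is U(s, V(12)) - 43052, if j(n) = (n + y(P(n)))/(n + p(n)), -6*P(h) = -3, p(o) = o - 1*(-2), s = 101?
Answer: -86095/2 ≈ -43048.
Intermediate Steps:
p(o) = 2 + o (p(o) = o + 2 = 2 + o)
P(h) = ½ (P(h) = -⅙*(-3) = ½)
j(n) = (½ + n)/(2 + 2*n) (j(n) = (n + ½)/(n + (2 + n)) = (½ + n)/(2 + 2*n))
U(Y, c) = 9/2 (U(Y, c) = 6*((1 + 2*(-2))/(4*(1 - 2))) = 6*((¼)*(1 - 4)/(-1)) = 6*((¼)*(-1)*(-3)) = 6*(¾) = 9/2)
U(s, V(12)) - 43052 = 9/2 - 43052 = -86095/2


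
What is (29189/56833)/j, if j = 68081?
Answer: 29189/3869247473 ≈ 7.5438e-6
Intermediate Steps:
(29189/56833)/j = (29189/56833)/68081 = (29189*(1/56833))*(1/68081) = (29189/56833)*(1/68081) = 29189/3869247473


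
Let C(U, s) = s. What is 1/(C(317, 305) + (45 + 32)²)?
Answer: 1/6234 ≈ 0.00016041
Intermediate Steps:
1/(C(317, 305) + (45 + 32)²) = 1/(305 + (45 + 32)²) = 1/(305 + 77²) = 1/(305 + 5929) = 1/6234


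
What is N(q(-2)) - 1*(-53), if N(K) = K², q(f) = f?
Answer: 57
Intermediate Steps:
N(q(-2)) - 1*(-53) = (-2)² - 1*(-53) = 4 + 53 = 57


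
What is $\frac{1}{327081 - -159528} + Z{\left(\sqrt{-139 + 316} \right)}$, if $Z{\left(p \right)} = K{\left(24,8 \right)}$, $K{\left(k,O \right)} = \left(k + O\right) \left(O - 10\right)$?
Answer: $- \frac{31142975}{486609} \approx -64.0$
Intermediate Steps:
$K{\left(k,O \right)} = \left(-10 + O\right) \left(O + k\right)$ ($K{\left(k,O \right)} = \left(O + k\right) \left(-10 + O\right) = \left(-10 + O\right) \left(O + k\right)$)
$Z{\left(p \right)} = -64$ ($Z{\left(p \right)} = 8^{2} - 80 - 240 + 8 \cdot 24 = 64 - 80 - 240 + 192 = -64$)
$\frac{1}{327081 - -159528} + Z{\left(\sqrt{-139 + 316} \right)} = \frac{1}{327081 - -159528} - 64 = \frac{1}{327081 + 159528} - 64 = \frac{1}{486609} - 64 = - \frac{31142975}{486609}$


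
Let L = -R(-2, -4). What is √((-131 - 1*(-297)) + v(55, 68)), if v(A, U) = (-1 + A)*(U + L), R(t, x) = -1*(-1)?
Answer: 2*√946 ≈ 61.514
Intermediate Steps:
R(t, x) = 1
L = -1 (L = -1*1 = -1)
v(A, U) = (-1 + A)*(-1 + U) (v(A, U) = (-1 + A)*(U - 1) = (-1 + A)*(-1 + U))
√((-131 - 1*(-297)) + v(55, 68)) = √((-131 - 1*(-297)) + (1 - 1*55 - 1*68 + 55*68)) = √((-131 + 297) + (1 - 55 - 68 + 3740)) = √(166 + 3618) = √3784 = 2*√946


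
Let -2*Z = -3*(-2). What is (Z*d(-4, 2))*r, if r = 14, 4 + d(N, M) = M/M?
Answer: 126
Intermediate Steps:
d(N, M) = -3 (d(N, M) = -4 + M/M = -4 + 1 = -3)
Z = -3 (Z = -(-3)*(-2)/2 = -½*6 = -3)
(Z*d(-4, 2))*r = -3*(-3)*14 = 9*14 = 126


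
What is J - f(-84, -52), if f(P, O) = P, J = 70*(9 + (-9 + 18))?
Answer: 1344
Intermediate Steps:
J = 1260 (J = 70*(9 + 9) = 70*18 = 1260)
J - f(-84, -52) = 1260 - 1*(-84) = 1260 + 84 = 1344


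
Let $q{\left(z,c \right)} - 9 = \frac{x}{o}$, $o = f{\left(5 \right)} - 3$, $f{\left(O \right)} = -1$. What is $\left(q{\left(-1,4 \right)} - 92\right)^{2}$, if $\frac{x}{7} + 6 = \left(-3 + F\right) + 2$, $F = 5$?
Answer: $\frac{25281}{4} \approx 6320.3$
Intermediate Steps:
$x = -14$ ($x = -42 + 7 \left(\left(-3 + 5\right) + 2\right) = -42 + 7 \left(2 + 2\right) = -42 + 7 \cdot 4 = -42 + 28 = -14$)
$o = -4$ ($o = -1 - 3 = -4$)
$q{\left(z,c \right)} = \frac{25}{2}$ ($q{\left(z,c \right)} = 9 - \frac{14}{-4} = 9 - - \frac{7}{2} = 9 + \frac{7}{2} = \frac{25}{2}$)
$\left(q{\left(-1,4 \right)} - 92\right)^{2} = \left(\frac{25}{2} - 92\right)^{2} = \left(- \frac{159}{2}\right)^{2} = \frac{25281}{4}$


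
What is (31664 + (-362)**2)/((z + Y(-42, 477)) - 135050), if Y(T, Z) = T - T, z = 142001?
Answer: 7748/331 ≈ 23.408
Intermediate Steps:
Y(T, Z) = 0
(31664 + (-362)**2)/((z + Y(-42, 477)) - 135050) = (31664 + (-362)**2)/((142001 + 0) - 135050) = (31664 + 131044)/(142001 - 135050) = 162708/6951 = 162708*(1/6951) = 7748/331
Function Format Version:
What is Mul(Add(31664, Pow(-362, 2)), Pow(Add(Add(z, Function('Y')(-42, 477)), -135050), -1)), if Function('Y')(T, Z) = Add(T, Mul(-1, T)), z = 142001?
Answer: Rational(7748, 331) ≈ 23.408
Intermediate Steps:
Function('Y')(T, Z) = 0
Mul(Add(31664, Pow(-362, 2)), Pow(Add(Add(z, Function('Y')(-42, 477)), -135050), -1)) = Mul(Add(31664, Pow(-362, 2)), Pow(Add(Add(142001, 0), -135050), -1)) = Mul(Add(31664, 131044), Pow(Add(142001, -135050), -1)) = Mul(162708, Pow(6951, -1)) = Mul(162708, Rational(1, 6951)) = Rational(7748, 331)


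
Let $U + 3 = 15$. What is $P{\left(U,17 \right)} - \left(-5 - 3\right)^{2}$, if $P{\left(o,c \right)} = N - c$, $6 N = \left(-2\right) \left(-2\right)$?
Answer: $- \frac{241}{3} \approx -80.333$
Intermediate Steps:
$U = 12$ ($U = -3 + 15 = 12$)
$N = \frac{2}{3}$ ($N = \frac{\left(-2\right) \left(-2\right)}{6} = \frac{1}{6} \cdot 4 = \frac{2}{3} \approx 0.66667$)
$P{\left(o,c \right)} = \frac{2}{3} - c$
$P{\left(U,17 \right)} - \left(-5 - 3\right)^{2} = \left(\frac{2}{3} - 17\right) - \left(-5 - 3\right)^{2} = \left(\frac{2}{3} - 17\right) - \left(-8\right)^{2} = - \frac{49}{3} - 64 = - \frac{241}{3}$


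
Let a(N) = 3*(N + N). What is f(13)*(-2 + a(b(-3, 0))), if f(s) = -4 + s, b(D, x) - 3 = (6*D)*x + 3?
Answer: 306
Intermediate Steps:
b(D, x) = 6 + 6*D*x (b(D, x) = 3 + ((6*D)*x + 3) = 3 + (6*D*x + 3) = 3 + (3 + 6*D*x) = 6 + 6*D*x)
a(N) = 6*N (a(N) = 3*(2*N) = 6*N)
f(13)*(-2 + a(b(-3, 0))) = (-4 + 13)*(-2 + 6*(6 + 6*(-3)*0)) = 9*(-2 + 6*(6 + 0)) = 9*(-2 + 6*6) = 9*(-2 + 36) = 9*34 = 306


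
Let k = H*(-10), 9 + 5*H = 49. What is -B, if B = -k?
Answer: -80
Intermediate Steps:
H = 8 (H = -9/5 + (1/5)*49 = -9/5 + 49/5 = 8)
k = -80 (k = 8*(-10) = -80)
B = 80 (B = -1*(-80) = 80)
-B = -1*80 = -80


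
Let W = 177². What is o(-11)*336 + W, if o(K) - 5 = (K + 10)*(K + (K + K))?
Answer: 44097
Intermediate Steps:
o(K) = 5 + 3*K*(10 + K) (o(K) = 5 + (K + 10)*(K + (K + K)) = 5 + (10 + K)*(K + 2*K) = 5 + (10 + K)*(3*K) = 5 + 3*K*(10 + K))
W = 31329
o(-11)*336 + W = (5 + 3*(-11)² + 30*(-11))*336 + 31329 = (5 + 3*121 - 330)*336 + 31329 = (5 + 363 - 330)*336 + 31329 = 38*336 + 31329 = 12768 + 31329 = 44097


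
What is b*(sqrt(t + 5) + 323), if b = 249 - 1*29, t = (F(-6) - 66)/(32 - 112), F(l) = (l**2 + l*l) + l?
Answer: 71060 + 220*sqrt(5) ≈ 71552.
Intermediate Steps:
F(l) = l + 2*l**2 (F(l) = (l**2 + l**2) + l = 2*l**2 + l = l + 2*l**2)
t = 0 (t = (-6*(1 + 2*(-6)) - 66)/(32 - 112) = (-6*(1 - 12) - 66)/(-80) = (-6*(-11) - 66)*(-1/80) = (66 - 66)*(-1/80) = 0*(-1/80) = 0)
b = 220 (b = 249 - 29 = 220)
b*(sqrt(t + 5) + 323) = 220*(sqrt(0 + 5) + 323) = 220*(sqrt(5) + 323) = 220*(323 + sqrt(5)) = 71060 + 220*sqrt(5)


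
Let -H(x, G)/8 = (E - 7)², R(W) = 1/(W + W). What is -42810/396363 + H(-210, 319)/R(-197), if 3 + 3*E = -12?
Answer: 59968122178/132121 ≈ 4.5389e+5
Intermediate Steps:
E = -5 (E = -1 + (⅓)*(-12) = -1 - 4 = -5)
R(W) = 1/(2*W)
H(x, G) = -1152 (H(x, G) = -8*(-5 - 7)² = -8*(-12)² = -8*144 = -1152)
-42810/396363 + H(-210, 319)/R(-197) = -42810/396363 - 1152/((½)/(-197)) = -42810*1/396363 - 1152/((½)*(-1/197)) = -14270/132121 - 1152/(-1/394) = -14270/132121 - 1152*(-394) = -14270/132121 + 453888 = 59968122178/132121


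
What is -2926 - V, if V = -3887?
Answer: 961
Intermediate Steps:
-2926 - V = -2926 - 1*(-3887) = -2926 + 3887 = 961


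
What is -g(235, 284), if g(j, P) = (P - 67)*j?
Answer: -50995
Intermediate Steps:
g(j, P) = j*(-67 + P) (g(j, P) = (-67 + P)*j = j*(-67 + P))
-g(235, 284) = -235*(-67 + 284) = -235*217 = -1*50995 = -50995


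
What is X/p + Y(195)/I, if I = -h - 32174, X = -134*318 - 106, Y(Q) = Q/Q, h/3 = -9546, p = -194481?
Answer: 150856367/687684816 ≈ 0.21937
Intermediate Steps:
h = -28638 (h = 3*(-9546) = -28638)
Y(Q) = 1
X = -42718 (X = -42612 - 106 = -42718)
I = -3536 (I = -1*(-28638) - 32174 = 28638 - 32174 = -3536)
X/p + Y(195)/I = -42718/(-194481) + 1/(-3536) = -42718*(-1/194481) + 1*(-1/3536) = 42718/194481 - 1/3536 = 150856367/687684816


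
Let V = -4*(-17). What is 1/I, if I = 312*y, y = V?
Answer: 1/21216 ≈ 4.7134e-5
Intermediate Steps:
V = 68
y = 68
I = 21216 (I = 312*68 = 21216)
1/I = 1/21216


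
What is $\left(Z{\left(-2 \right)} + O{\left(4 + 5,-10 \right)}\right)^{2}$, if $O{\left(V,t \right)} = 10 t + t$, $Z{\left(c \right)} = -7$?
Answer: $13689$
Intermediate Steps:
$O{\left(V,t \right)} = 11 t$
$\left(Z{\left(-2 \right)} + O{\left(4 + 5,-10 \right)}\right)^{2} = \left(-7 + 11 \left(-10\right)\right)^{2} = \left(-7 - 110\right)^{2} = \left(-117\right)^{2} = 13689$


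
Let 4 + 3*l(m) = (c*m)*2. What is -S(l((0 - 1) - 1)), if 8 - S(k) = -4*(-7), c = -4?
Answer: 20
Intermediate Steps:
l(m) = -4/3 - 8*m/3 (l(m) = -4/3 + (-4*m*2)/3 = -4/3 + (-8*m)/3 = -4/3 - 8*m/3)
S(k) = -20 (S(k) = 8 - (-4)*(-7) = 8 - 1*28 = 8 - 28 = -20)
-S(l((0 - 1) - 1)) = -1*(-20) = 20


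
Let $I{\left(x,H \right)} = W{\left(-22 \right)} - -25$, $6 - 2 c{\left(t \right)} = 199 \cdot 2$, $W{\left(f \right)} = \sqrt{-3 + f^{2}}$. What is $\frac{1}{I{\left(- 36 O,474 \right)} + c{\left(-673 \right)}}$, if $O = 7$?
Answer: $- \frac{171}{28760} - \frac{\sqrt{481}}{28760} \approx -0.0067083$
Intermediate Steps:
$c{\left(t \right)} = -196$ ($c{\left(t \right)} = 3 - \frac{199 \cdot 2}{2} = 3 - 199 = -196$)
$I{\left(x,H \right)} = 25 + \sqrt{481}$ ($I{\left(x,H \right)} = \sqrt{-3 + \left(-22\right)^{2}} - -25 = \sqrt{-3 + 484} + 25 = \sqrt{481} + 25 = 25 + \sqrt{481}$)
$\frac{1}{I{\left(- 36 O,474 \right)} + c{\left(-673 \right)}} = \frac{1}{\left(25 + \sqrt{481}\right) - 196} = \frac{1}{-171 + \sqrt{481}}$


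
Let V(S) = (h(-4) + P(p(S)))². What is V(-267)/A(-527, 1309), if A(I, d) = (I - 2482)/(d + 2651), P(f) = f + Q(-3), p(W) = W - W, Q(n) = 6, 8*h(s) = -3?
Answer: -334125/8024 ≈ -41.641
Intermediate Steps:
h(s) = -3/8 (h(s) = (⅛)*(-3) = -3/8)
p(W) = 0
P(f) = 6 + f (P(f) = f + 6 = 6 + f)
V(S) = 2025/64 (V(S) = (-3/8 + (6 + 0))² = (-3/8 + 6)² = (45/8)² = 2025/64)
A(I, d) = (-2482 + I)/(2651 + d)
V(-267)/A(-527, 1309) = 2025/(64*(((-2482 - 527)/(2651 + 1309)))) = 2025/(64*((-3009/3960))) = 2025/(64*(((1/3960)*(-3009)))) = 2025/(64*(-1003/1320)) = (2025/64)*(-1320/1003) = -334125/8024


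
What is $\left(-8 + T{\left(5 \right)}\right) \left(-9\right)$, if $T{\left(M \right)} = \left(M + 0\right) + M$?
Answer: $-18$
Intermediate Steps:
$T{\left(M \right)} = 2 M$ ($T{\left(M \right)} = M + M = 2 M$)
$\left(-8 + T{\left(5 \right)}\right) \left(-9\right) = \left(-8 + 2 \cdot 5\right) \left(-9\right) = \left(-8 + 10\right) \left(-9\right) = 2 \left(-9\right) = -18$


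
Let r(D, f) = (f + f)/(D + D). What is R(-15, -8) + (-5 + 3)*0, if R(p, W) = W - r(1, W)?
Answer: 0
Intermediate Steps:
r(D, f) = f/D (r(D, f) = (2*f)/((2*D)) = (2*f)*(1/(2*D)) = f/D)
R(p, W) = 0 (R(p, W) = W - W/1 = W - W = 0)
R(-15, -8) + (-5 + 3)*0 = 0 + (-5 + 3)*0 = 0 - 2*0 = 0 + 0 = 0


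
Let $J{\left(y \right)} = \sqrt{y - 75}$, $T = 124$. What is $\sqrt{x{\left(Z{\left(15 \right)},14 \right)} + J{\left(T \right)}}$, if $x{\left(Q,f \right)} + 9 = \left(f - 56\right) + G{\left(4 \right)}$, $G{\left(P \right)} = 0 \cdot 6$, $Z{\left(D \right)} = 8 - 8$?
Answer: $2 i \sqrt{11} \approx 6.6332 i$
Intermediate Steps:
$Z{\left(D \right)} = 0$ ($Z{\left(D \right)} = 8 - 8 = 0$)
$G{\left(P \right)} = 0$
$x{\left(Q,f \right)} = -65 + f$ ($x{\left(Q,f \right)} = -9 + \left(\left(f - 56\right) + 0\right) = -9 + \left(\left(-56 + f\right) + 0\right) = -9 + \left(-56 + f\right) = -65 + f$)
$J{\left(y \right)} = \sqrt{-75 + y}$
$\sqrt{x{\left(Z{\left(15 \right)},14 \right)} + J{\left(T \right)}} = \sqrt{\left(-65 + 14\right) + \sqrt{-75 + 124}} = \sqrt{-51 + \sqrt{49}} = \sqrt{-51 + 7} = \sqrt{-44} = 2 i \sqrt{11}$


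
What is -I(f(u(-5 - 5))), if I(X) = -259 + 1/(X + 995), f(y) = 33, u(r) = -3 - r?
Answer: 266251/1028 ≈ 259.00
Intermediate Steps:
I(X) = -259 + 1/(995 + X)
-I(f(u(-5 - 5))) = -(-257704 - 259*33)/(995 + 33) = -(-257704 - 8547)/1028 = -(-266251)/1028 = -1*(-266251/1028) = 266251/1028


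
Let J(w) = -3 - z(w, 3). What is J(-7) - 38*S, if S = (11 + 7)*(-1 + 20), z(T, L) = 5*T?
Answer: -12964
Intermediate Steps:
J(w) = -3 - 5*w
S = 342 (S = 18*19 = 342)
J(-7) - 38*S = (-3 - 5*(-7)) - 38*342 = (-3 + 35) - 12996 = 32 - 12996 = -12964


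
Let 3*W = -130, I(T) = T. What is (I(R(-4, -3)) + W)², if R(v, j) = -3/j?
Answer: 16129/9 ≈ 1792.1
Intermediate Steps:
W = -130/3 (W = (⅓)*(-130) = -130/3 ≈ -43.333)
(I(R(-4, -3)) + W)² = (-3/(-3) - 130/3)² = (-3*(-⅓) - 130/3)² = (1 - 130/3)² = (-127/3)² = 16129/9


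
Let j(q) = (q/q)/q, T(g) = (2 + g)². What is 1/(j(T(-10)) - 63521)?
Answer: -64/4065343 ≈ -1.5743e-5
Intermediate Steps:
j(q) = 1/q
1/(j(T(-10)) - 63521) = 1/(1/((2 - 10)²) - 63521) = 1/(1/((-8)²) - 63521) = 1/(1/64 - 63521) = 1/(-4065343/64) = -64/4065343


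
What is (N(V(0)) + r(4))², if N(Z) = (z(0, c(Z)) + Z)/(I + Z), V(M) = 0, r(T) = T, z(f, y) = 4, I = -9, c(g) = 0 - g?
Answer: 1024/81 ≈ 12.642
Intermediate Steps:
c(g) = -g
N(Z) = (4 + Z)/(-9 + Z)
(N(V(0)) + r(4))² = ((4 + 0)/(-9 + 0) + 4)² = (4/(-9) + 4)² = (-⅑*4 + 4)² = (-4/9 + 4)² = (32/9)² = 1024/81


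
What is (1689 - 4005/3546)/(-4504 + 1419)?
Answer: -665021/1215490 ≈ -0.54712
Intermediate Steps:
(1689 - 4005/3546)/(-4504 + 1419) = (1689 - 4005*1/3546)/(-3085) = (1689 - 445/394)*(-1/3085) = (665021/394)*(-1/3085) = -665021/1215490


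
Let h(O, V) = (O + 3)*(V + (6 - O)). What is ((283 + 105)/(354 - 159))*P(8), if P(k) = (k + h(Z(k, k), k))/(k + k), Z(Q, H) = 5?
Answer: 388/39 ≈ 9.9487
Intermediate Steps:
h(O, V) = (3 + O)*(6 + V - O)
P(k) = (8 + 9*k)/(2*k) (P(k) = (k + (18 - 1*5**2 + 3*5 + 3*k + 5*k))/(k + k) = (k + (18 - 1*25 + 15 + 3*k + 5*k))/((2*k)) = (k + (18 - 25 + 15 + 3*k + 5*k))*(1/(2*k)) = (k + (8 + 8*k))*(1/(2*k)) = (8 + 9*k)*(1/(2*k)) = (8 + 9*k)/(2*k))
((283 + 105)/(354 - 159))*P(8) = ((283 + 105)/(354 - 159))*(9/2 + 4/8) = (388/195)*(9/2 + 4*(1/8)) = (388*(1/195))*(9/2 + 1/2) = (388/195)*5 = 388/39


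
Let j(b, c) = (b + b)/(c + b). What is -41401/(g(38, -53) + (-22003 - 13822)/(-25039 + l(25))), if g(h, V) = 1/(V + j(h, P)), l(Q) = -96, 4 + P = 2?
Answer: -5016855514/170333 ≈ -29453.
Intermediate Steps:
P = -2 (P = -4 + 2 = -2)
j(b, c) = 2*b/(b + c) (j(b, c) = (2*b)/(b + c) = 2*b/(b + c))
g(h, V) = 1/(V + 2*h/(-2 + h)) (g(h, V) = 1/(V + 2*h/(h - 2)) = 1/(V + 2*h/(-2 + h)))
-41401/(g(38, -53) + (-22003 - 13822)/(-25039 + l(25))) = -41401/((-2 + 38)/(2*38 - 53*(-2 + 38)) + (-22003 - 13822)/(-25039 - 96)) = -41401/(36/(76 - 53*36) - 35825/(-25135)) = -41401/(36/(76 - 1908) - 35825*(-1/25135)) = -41401/(36/(-1832) + 7165/5027) = -41401/(-1/1832*36 + 7165/5027) = -41401/(-9/458 + 7165/5027) = -41401/3236327/2302366 = -41401*2302366/3236327 = -5016855514/170333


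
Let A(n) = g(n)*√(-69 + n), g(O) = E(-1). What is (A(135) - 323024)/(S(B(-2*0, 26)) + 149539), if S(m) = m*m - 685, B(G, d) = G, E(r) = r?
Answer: -161512/74427 - √66/148854 ≈ -2.1701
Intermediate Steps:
g(O) = -1
S(m) = -685 + m² (S(m) = m² - 685 = -685 + m²)
A(n) = -√(-69 + n)
(A(135) - 323024)/(S(B(-2*0, 26)) + 149539) = (-√(-69 + 135) - 323024)/((-685 + (-2*0)²) + 149539) = (-√66 - 323024)/((-685 + 0²) + 149539) = (-323024 - √66)/((-685 + 0) + 149539) = (-323024 - √66)/(-685 + 149539) = (-323024 - √66)/148854 = (-323024 - √66)*(1/148854) = -161512/74427 - √66/148854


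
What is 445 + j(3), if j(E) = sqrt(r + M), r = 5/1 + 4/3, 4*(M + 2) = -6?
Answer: 445 + sqrt(102)/6 ≈ 446.68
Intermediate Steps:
M = -7/2 (M = -2 + (1/4)*(-6) = -2 - 3/2 = -7/2 ≈ -3.5000)
r = 19/3 (r = 5*1 + 4*(1/3) = 5 + 4/3 = 19/3 ≈ 6.3333)
j(E) = sqrt(102)/6 (j(E) = sqrt(19/3 - 7/2) = sqrt(17/6) = sqrt(102)/6)
445 + j(3) = 445 + sqrt(102)/6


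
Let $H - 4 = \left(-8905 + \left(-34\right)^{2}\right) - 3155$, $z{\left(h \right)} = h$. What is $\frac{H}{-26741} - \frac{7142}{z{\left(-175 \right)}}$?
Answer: $\frac{192891722}{4679675} \approx 41.219$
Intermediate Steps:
$H = -10900$ ($H = 4 - \left(12060 - 1156\right) = 4 + \left(\left(-8905 + 1156\right) - 3155\right) = 4 - 10904 = -10900$)
$\frac{H}{-26741} - \frac{7142}{z{\left(-175 \right)}} = - \frac{10900}{-26741} - \frac{7142}{-175} = \left(-10900\right) \left(- \frac{1}{26741}\right) - - \frac{7142}{175} = \frac{10900}{26741} + \frac{7142}{175} = \frac{192891722}{4679675}$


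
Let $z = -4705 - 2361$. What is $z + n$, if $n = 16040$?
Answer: $8974$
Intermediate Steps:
$z = -7066$
$z + n = -7066 + 16040 = 8974$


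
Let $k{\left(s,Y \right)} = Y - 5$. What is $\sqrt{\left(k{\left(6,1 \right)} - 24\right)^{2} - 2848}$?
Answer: $4 i \sqrt{129} \approx 45.431 i$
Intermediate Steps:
$k{\left(s,Y \right)} = -5 + Y$
$\sqrt{\left(k{\left(6,1 \right)} - 24\right)^{2} - 2848} = \sqrt{\left(\left(-5 + 1\right) - 24\right)^{2} - 2848} = \sqrt{\left(-4 - 24\right)^{2} - 2848} = \sqrt{\left(-28\right)^{2} - 2848} = \sqrt{784 - 2848} = \sqrt{-2064} = 4 i \sqrt{129}$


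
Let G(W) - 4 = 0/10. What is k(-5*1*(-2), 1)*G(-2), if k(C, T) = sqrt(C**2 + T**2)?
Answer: 4*sqrt(101) ≈ 40.200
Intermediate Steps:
G(W) = 4 (G(W) = 4 + 0/10 = 4 + 0*(1/10) = 4 + 0 = 4)
k(-5*1*(-2), 1)*G(-2) = sqrt((-5*1*(-2))**2 + 1**2)*4 = sqrt((-5*(-2))**2 + 1)*4 = sqrt(10**2 + 1)*4 = sqrt(100 + 1)*4 = sqrt(101)*4 = 4*sqrt(101)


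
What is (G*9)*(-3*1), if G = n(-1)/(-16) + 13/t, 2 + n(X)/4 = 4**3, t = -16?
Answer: 7047/16 ≈ 440.44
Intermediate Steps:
n(X) = 248 (n(X) = -8 + 4*4**3 = -8 + 4*64 = -8 + 256 = 248)
G = -261/16 (G = 248/(-16) + 13/(-16) = 248*(-1/16) + 13*(-1/16) = -31/2 - 13/16 = -261/16 ≈ -16.313)
(G*9)*(-3*1) = (-261/16*9)*(-3*1) = -2349/16*(-3) = 7047/16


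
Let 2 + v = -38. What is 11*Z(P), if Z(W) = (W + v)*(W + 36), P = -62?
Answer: 29172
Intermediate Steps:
v = -40 (v = -2 - 38 = -40)
Z(W) = (-40 + W)*(36 + W) (Z(W) = (W - 40)*(W + 36) = (-40 + W)*(36 + W))
11*Z(P) = 11*(-1440 + (-62)² - 4*(-62)) = 11*(-1440 + 3844 + 248) = 11*2652 = 29172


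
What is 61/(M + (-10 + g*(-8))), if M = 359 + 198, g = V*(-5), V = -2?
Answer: 61/467 ≈ 0.13062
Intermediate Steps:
g = 10 (g = -2*(-5) = 10)
M = 557
61/(M + (-10 + g*(-8))) = 61/(557 + (-10 + 10*(-8))) = 61/(557 + (-10 - 80)) = 61/(557 - 90) = 61/467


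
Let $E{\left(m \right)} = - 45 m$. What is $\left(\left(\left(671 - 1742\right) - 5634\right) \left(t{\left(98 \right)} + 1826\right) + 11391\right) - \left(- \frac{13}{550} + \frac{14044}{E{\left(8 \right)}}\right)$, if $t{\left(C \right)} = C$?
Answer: $- \frac{31900250164}{2475} \approx -1.2889 \cdot 10^{7}$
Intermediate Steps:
$\left(\left(\left(671 - 1742\right) - 5634\right) \left(t{\left(98 \right)} + 1826\right) + 11391\right) - \left(- \frac{13}{550} + \frac{14044}{E{\left(8 \right)}}\right) = \left(\left(\left(671 - 1742\right) - 5634\right) \left(98 + 1826\right) + 11391\right) - \left(- \frac{3511}{90} - \frac{13}{550}\right) = \left(\left(-1071 - 5634\right) 1924 + 11391\right) - \left(- \frac{13}{550} + \frac{14044}{-360}\right) = \left(\left(-6705\right) 1924 + 11391\right) + \left(\left(-14044\right) \left(- \frac{1}{360}\right) + \frac{13}{550}\right) = \left(-12900420 + 11391\right) + \left(\frac{3511}{90} + \frac{13}{550}\right) = -12889029 + \frac{96611}{2475} = - \frac{31900250164}{2475}$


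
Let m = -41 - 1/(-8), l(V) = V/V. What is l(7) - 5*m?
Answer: 1643/8 ≈ 205.38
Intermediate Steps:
l(V) = 1
m = -327/8 (m = -41 - 1*(-1/8) = -41 + 1/8 = -327/8 ≈ -40.875)
l(7) - 5*m = 1 - 5*(-327/8) = 1 + 1635/8 = 1643/8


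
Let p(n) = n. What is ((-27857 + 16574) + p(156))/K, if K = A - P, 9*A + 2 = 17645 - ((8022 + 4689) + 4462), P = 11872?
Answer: 100143/106378 ≈ 0.94139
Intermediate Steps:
A = 470/9 (A = -2/9 + (17645 - ((8022 + 4689) + 4462))/9 = -2/9 + (17645 - (12711 + 4462))/9 = -2/9 + (17645 - 1*17173)/9 = -2/9 + (17645 - 17173)/9 = -2/9 + (⅑)*472 = -2/9 + 472/9 = 470/9 ≈ 52.222)
K = -106378/9 (K = 470/9 - 1*11872 = 470/9 - 11872 = -106378/9 ≈ -11820.)
((-27857 + 16574) + p(156))/K = ((-27857 + 16574) + 156)/(-106378/9) = (-11283 + 156)*(-9/106378) = -11127*(-9/106378) = 100143/106378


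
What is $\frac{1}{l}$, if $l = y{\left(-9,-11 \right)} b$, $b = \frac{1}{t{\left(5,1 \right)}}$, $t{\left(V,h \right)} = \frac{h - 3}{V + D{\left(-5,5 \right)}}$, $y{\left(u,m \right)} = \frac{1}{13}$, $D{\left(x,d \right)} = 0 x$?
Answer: $- \frac{26}{5} \approx -5.2$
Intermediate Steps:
$D{\left(x,d \right)} = 0$
$y{\left(u,m \right)} = \frac{1}{13}$
$t{\left(V,h \right)} = \frac{-3 + h}{V}$ ($t{\left(V,h \right)} = \frac{h - 3}{V + 0} = \frac{-3 + h}{V}$)
$b = - \frac{5}{2}$ ($b = \frac{1}{\frac{1}{5} \left(-3 + 1\right)} = \frac{1}{\frac{1}{5} \left(-2\right)} = \frac{1}{- \frac{2}{5}} = - \frac{5}{2} \approx -2.5$)
$l = - \frac{5}{26}$ ($l = \frac{1}{13} \left(- \frac{5}{2}\right) = - \frac{5}{26} \approx -0.19231$)
$\frac{1}{l} = \frac{1}{- \frac{5}{26}} = - \frac{26}{5}$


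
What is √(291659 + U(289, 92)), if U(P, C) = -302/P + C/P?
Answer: √84289241/17 ≈ 540.05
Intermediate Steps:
√(291659 + U(289, 92)) = √(291659 + (-302 + 92)/289) = √(291659 + (1/289)*(-210)) = √(291659 - 210/289) = √(84289241/289) = √84289241/17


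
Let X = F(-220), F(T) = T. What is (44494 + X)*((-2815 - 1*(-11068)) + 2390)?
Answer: 471208182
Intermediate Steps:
X = -220
(44494 + X)*((-2815 - 1*(-11068)) + 2390) = (44494 - 220)*((-2815 - 1*(-11068)) + 2390) = 44274*((-2815 + 11068) + 2390) = 44274*(8253 + 2390) = 44274*10643 = 471208182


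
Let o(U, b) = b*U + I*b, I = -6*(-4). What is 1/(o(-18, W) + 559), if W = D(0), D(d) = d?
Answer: 1/559 ≈ 0.0017889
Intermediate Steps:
I = 24
W = 0
o(U, b) = 24*b + U*b (o(U, b) = b*U + 24*b = U*b + 24*b = 24*b + U*b)
1/(o(-18, W) + 559) = 1/(0*(24 - 18) + 559) = 1/(0*6 + 559) = 1/(0 + 559) = 1/559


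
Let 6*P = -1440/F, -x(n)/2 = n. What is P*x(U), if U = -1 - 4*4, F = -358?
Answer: 4080/179 ≈ 22.793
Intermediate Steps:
U = -17 (U = -1 - 16 = -17)
x(n) = -2*n
P = 120/179 (P = (-1440/(-358))/6 = (-1440*(-1/358))/6 = (1/6)*(720/179) = 120/179 ≈ 0.67039)
P*x(U) = 120*(-2*(-17))/179 = (120/179)*34 = 4080/179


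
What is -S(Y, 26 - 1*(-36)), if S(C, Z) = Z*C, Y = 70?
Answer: -4340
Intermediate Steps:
S(C, Z) = C*Z
-S(Y, 26 - 1*(-36)) = -70*(26 - 1*(-36)) = -70*(26 + 36) = -70*62 = -1*4340 = -4340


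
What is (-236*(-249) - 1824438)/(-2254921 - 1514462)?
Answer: 588558/1256461 ≈ 0.46843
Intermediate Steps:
(-236*(-249) - 1824438)/(-2254921 - 1514462) = (58764 - 1824438)/(-3769383) = -1765674*(-1/3769383) = 588558/1256461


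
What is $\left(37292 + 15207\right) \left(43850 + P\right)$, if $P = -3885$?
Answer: $2098122535$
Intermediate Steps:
$\left(37292 + 15207\right) \left(43850 + P\right) = \left(37292 + 15207\right) \left(43850 - 3885\right) = 52499 \cdot 39965 = 2098122535$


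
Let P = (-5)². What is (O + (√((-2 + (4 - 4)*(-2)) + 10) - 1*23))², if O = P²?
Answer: 362412 + 2408*√2 ≈ 3.6582e+5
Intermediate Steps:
P = 25
O = 625 (O = 25² = 625)
(O + (√((-2 + (4 - 4)*(-2)) + 10) - 1*23))² = (625 + (√((-2 + (4 - 4)*(-2)) + 10) - 1*23))² = (625 + (√((-2 + 0*(-2)) + 10) - 23))² = (625 + (√((-2 + 0) + 10) - 23))² = (625 + (√(-2 + 10) - 23))² = (625 + (√8 - 23))² = (625 + (2*√2 - 23))² = (625 + (-23 + 2*√2))² = (602 + 2*√2)²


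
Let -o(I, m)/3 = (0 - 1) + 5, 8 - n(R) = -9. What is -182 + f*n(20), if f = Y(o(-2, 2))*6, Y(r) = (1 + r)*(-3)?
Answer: 3184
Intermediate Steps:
n(R) = 17 (n(R) = 8 - 1*(-9) = 8 + 9 = 17)
o(I, m) = -12 (o(I, m) = -3*((0 - 1) + 5) = -3*(-1 + 5) = -3*4 = -12)
Y(r) = -3 - 3*r
f = 198 (f = (-3 - 3*(-12))*6 = (-3 + 36)*6 = 33*6 = 198)
-182 + f*n(20) = -182 + 198*17 = -182 + 3366 = 3184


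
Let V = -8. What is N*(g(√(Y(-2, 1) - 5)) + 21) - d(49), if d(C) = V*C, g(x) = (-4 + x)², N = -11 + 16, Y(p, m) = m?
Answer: 557 - 80*I ≈ 557.0 - 80.0*I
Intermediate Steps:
N = 5
d(C) = -8*C
N*(g(√(Y(-2, 1) - 5)) + 21) - d(49) = 5*((-4 + √(1 - 5))² + 21) - (-8)*49 = 5*((-4 + √(-4))² + 21) - 1*(-392) = 5*((-4 + 2*I)² + 21) + 392 = 5*(21 + (-4 + 2*I)²) + 392 = (105 + 5*(-4 + 2*I)²) + 392 = 497 + 5*(-4 + 2*I)²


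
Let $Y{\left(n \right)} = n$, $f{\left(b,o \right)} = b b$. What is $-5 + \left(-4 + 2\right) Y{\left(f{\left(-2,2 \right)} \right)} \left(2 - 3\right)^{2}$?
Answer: $-13$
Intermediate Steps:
$f{\left(b,o \right)} = b^{2}$
$-5 + \left(-4 + 2\right) Y{\left(f{\left(-2,2 \right)} \right)} \left(2 - 3\right)^{2} = -5 + \left(-4 + 2\right) \left(-2\right)^{2} \left(2 - 3\right)^{2} = -5 + \left(-2\right) 4 \left(-1\right)^{2} = -5 - 8 = -13$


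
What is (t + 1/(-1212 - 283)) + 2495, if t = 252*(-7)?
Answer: 1092844/1495 ≈ 731.00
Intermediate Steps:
t = -1764
(t + 1/(-1212 - 283)) + 2495 = (-1764 + 1/(-1212 - 283)) + 2495 = (-1764 + 1/(-1495)) + 2495 = (-1764 - 1/1495) + 2495 = -2637181/1495 + 2495 = 1092844/1495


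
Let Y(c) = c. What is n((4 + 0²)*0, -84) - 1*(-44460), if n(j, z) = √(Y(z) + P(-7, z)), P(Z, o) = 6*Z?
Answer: 44460 + 3*I*√14 ≈ 44460.0 + 11.225*I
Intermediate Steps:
n(j, z) = √(-42 + z) (n(j, z) = √(z + 6*(-7)) = √(z - 42) = √(-42 + z))
n((4 + 0²)*0, -84) - 1*(-44460) = √(-42 - 84) - 1*(-44460) = √(-126) + 44460 = 3*I*√14 + 44460 = 44460 + 3*I*√14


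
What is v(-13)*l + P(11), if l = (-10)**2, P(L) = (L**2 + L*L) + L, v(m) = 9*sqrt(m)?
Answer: 253 + 900*I*sqrt(13) ≈ 253.0 + 3245.0*I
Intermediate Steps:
P(L) = L + 2*L**2 (P(L) = (L**2 + L**2) + L = 2*L**2 + L = L + 2*L**2)
l = 100
v(-13)*l + P(11) = (9*sqrt(-13))*100 + 11*(1 + 2*11) = (9*(I*sqrt(13)))*100 + 11*(1 + 22) = (9*I*sqrt(13))*100 + 11*23 = 900*I*sqrt(13) + 253 = 253 + 900*I*sqrt(13)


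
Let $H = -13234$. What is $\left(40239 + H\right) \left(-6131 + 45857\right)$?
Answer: $1072800630$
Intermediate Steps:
$\left(40239 + H\right) \left(-6131 + 45857\right) = \left(40239 - 13234\right) \left(-6131 + 45857\right) = 27005 \cdot 39726 = 1072800630$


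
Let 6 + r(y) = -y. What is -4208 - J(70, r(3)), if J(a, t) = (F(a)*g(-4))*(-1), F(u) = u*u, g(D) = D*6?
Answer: -121808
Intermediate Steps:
g(D) = 6*D
r(y) = -6 - y
F(u) = u²
J(a, t) = 24*a² (J(a, t) = (a²*(6*(-4)))*(-1) = (a²*(-24))*(-1) = -24*a²*(-1) = 24*a²)
-4208 - J(70, r(3)) = -4208 - 24*70² = -4208 - 24*4900 = -4208 - 1*117600 = -4208 - 117600 = -121808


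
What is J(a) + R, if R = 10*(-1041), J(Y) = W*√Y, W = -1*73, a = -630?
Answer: -10410 - 219*I*√70 ≈ -10410.0 - 1832.3*I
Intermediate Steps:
W = -73
J(Y) = -73*√Y
R = -10410
J(a) + R = -219*I*√70 - 10410 = -10410 - 219*I*√70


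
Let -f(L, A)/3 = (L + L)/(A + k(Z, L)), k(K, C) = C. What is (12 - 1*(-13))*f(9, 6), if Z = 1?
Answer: -90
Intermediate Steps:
f(L, A) = -6*L/(A + L) (f(L, A) = -3*(L + L)/(A + L) = -3*2*L/(A + L) = -6*L/(A + L))
(12 - 1*(-13))*f(9, 6) = (12 - 1*(-13))*(-6*9/(6 + 9)) = (12 + 13)*(-6*9/15) = 25*(-6*9*1/15) = 25*(-18/5) = -90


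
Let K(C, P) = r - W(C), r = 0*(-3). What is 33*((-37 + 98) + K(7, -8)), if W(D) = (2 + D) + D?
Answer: 1485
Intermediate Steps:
W(D) = 2 + 2*D
r = 0
K(C, P) = -2 - 2*C (K(C, P) = 0 - (2 + 2*C) = 0 + (-2 - 2*C) = -2 - 2*C)
33*((-37 + 98) + K(7, -8)) = 33*((-37 + 98) + (-2 - 2*7)) = 33*(61 + (-2 - 14)) = 33*(61 - 16) = 33*45 = 1485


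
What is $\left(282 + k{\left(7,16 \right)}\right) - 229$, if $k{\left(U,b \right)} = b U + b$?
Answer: $181$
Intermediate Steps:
$k{\left(U,b \right)} = b + U b$ ($k{\left(U,b \right)} = U b + b = b + U b$)
$\left(282 + k{\left(7,16 \right)}\right) - 229 = \left(282 + 16 \left(1 + 7\right)\right) - 229 = \left(282 + 16 \cdot 8\right) - 229 = \left(282 + 128\right) - 229 = 410 - 229 = 181$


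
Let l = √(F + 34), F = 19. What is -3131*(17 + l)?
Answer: -53227 - 3131*√53 ≈ -76021.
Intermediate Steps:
l = √53 (l = √(19 + 34) = √53 ≈ 7.2801)
-3131*(17 + l) = -3131*(17 + √53) = -53227 - 3131*√53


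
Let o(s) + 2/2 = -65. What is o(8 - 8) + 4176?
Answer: 4110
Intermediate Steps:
o(s) = -66 (o(s) = -1 - 65 = -66)
o(8 - 8) + 4176 = -66 + 4176 = 4110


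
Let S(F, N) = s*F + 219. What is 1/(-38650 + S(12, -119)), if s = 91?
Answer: -1/37339 ≈ -2.6782e-5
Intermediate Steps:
S(F, N) = 219 + 91*F (S(F, N) = 91*F + 219 = 219 + 91*F)
1/(-38650 + S(12, -119)) = 1/(-38650 + (219 + 91*12)) = 1/(-38650 + (219 + 1092)) = 1/(-38650 + 1311) = 1/(-37339) = -1/37339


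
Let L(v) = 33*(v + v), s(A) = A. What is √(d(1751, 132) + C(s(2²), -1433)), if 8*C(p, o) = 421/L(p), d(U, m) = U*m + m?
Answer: √16118189637/264 ≈ 480.90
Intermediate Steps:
L(v) = 66*v (L(v) = 33*(2*v) = 66*v)
d(U, m) = m + U*m
C(p, o) = 421/(528*p) (C(p, o) = (421/((66*p)))/8 = (421*(1/(66*p)))/8 = (421/(66*p))/8 = 421/(528*p))
√(d(1751, 132) + C(s(2²), -1433)) = √(132*(1 + 1751) + 421/(528*(2²))) = √(132*1752 + (421/528)/4) = √(231264 + (421/528)*(¼)) = √(231264 + 421/2112) = √(488429989/2112) = √16118189637/264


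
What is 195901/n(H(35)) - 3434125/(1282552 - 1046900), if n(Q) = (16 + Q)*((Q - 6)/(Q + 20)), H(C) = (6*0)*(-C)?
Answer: -57726182815/1413912 ≈ -40827.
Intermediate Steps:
H(C) = 0 (H(C) = 0*(-C) = 0)
n(Q) = (-6 + Q)*(16 + Q)/(20 + Q) (n(Q) = (16 + Q)*((-6 + Q)/(20 + Q)) = (-6 + Q)*(16 + Q)/(20 + Q))
195901/n(H(35)) - 3434125/(1282552 - 1046900) = 195901/(((-96 + 0**2 + 10*0)/(20 + 0))) - 3434125/(1282552 - 1046900) = 195901/(((-96 + 0 + 0)/20)) - 3434125/235652 = 195901/(((1/20)*(-96))) - 3434125*1/235652 = 195901/(-24/5) - 3434125/235652 = 195901*(-5/24) - 3434125/235652 = -979505/24 - 3434125/235652 = -57726182815/1413912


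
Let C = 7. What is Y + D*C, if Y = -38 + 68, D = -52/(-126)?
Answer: 296/9 ≈ 32.889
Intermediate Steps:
D = 26/63 (D = -52*(-1/126) = 26/63 ≈ 0.41270)
Y = 30
Y + D*C = 30 + (26/63)*7 = 30 + 26/9 = 296/9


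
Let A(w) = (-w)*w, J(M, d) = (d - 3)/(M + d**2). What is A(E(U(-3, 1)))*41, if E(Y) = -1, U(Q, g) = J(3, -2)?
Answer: -41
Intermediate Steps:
J(M, d) = (-3 + d)/(M + d**2)
U(Q, g) = -5/7 (U(Q, g) = (-3 - 2)/(3 + (-2)**2) = -5/(3 + 4) = -5/7)
A(w) = -w**2
A(E(U(-3, 1)))*41 = -1*(-1)**2*41 = -1*1*41 = -1*41 = -41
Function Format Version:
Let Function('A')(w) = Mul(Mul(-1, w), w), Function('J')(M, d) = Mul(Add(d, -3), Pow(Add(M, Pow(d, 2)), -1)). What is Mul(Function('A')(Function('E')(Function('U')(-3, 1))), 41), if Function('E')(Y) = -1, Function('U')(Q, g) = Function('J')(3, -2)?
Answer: -41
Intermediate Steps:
Function('J')(M, d) = Mul(Pow(Add(M, Pow(d, 2)), -1), Add(-3, d)) (Function('J')(M, d) = Mul(Add(-3, d), Pow(Add(M, Pow(d, 2)), -1)) = Mul(Pow(Add(M, Pow(d, 2)), -1), Add(-3, d)))
Function('U')(Q, g) = Rational(-5, 7) (Function('U')(Q, g) = Mul(Pow(Add(3, Pow(-2, 2)), -1), Add(-3, -2)) = Mul(Pow(Add(3, 4), -1), -5) = Mul(Pow(7, -1), -5) = Mul(Rational(1, 7), -5) = Rational(-5, 7))
Function('A')(w) = Mul(-1, Pow(w, 2))
Mul(Function('A')(Function('E')(Function('U')(-3, 1))), 41) = Mul(Mul(-1, Pow(-1, 2)), 41) = Mul(Mul(-1, 1), 41) = Mul(-1, 41) = -41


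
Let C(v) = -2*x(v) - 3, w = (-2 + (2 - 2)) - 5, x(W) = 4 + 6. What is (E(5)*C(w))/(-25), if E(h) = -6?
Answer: -138/25 ≈ -5.5200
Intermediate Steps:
x(W) = 10
w = -7 (w = (-2 + 0) - 5 = -2 - 5 = -7)
C(v) = -23 (C(v) = -2*10 - 3 = -20 - 3 = -23)
(E(5)*C(w))/(-25) = -6*(-23)/(-25) = 138*(-1/25) = -138/25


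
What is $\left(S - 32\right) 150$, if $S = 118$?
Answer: $12900$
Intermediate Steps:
$\left(S - 32\right) 150 = \left(118 - 32\right) 150 = 86 \cdot 150 = 12900$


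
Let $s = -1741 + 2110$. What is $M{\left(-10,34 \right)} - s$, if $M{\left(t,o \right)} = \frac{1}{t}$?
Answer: $- \frac{3691}{10} \approx -369.1$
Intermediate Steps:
$s = 369$
$M{\left(-10,34 \right)} - s = \frac{1}{-10} - 369 = - \frac{1}{10} - 369 = - \frac{3691}{10}$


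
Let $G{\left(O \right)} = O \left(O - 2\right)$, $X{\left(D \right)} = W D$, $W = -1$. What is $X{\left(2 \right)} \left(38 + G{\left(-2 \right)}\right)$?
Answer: $-92$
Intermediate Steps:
$X{\left(D \right)} = - D$
$G{\left(O \right)} = O \left(-2 + O\right)$
$X{\left(2 \right)} \left(38 + G{\left(-2 \right)}\right) = \left(-1\right) 2 \left(38 - 2 \left(-2 - 2\right)\right) = - 2 \left(38 - -8\right) = - 2 \left(38 + 8\right) = \left(-2\right) 46 = -92$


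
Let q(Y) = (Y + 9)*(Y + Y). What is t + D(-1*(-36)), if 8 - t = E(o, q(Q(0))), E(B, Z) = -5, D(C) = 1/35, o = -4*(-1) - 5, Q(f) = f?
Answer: 456/35 ≈ 13.029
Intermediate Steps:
q(Y) = 2*Y*(9 + Y) (q(Y) = (9 + Y)*(2*Y) = 2*Y*(9 + Y))
o = -1 (o = 4 - 5 = -1)
D(C) = 1/35
t = 13 (t = 8 - 1*(-5) = 8 + 5 = 13)
t + D(-1*(-36)) = 13 + 1/35 = 456/35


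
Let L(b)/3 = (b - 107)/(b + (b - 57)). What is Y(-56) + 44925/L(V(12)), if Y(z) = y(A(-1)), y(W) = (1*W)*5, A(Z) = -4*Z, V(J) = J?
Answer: 99215/19 ≈ 5221.8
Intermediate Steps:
y(W) = 5*W (y(W) = W*5 = 5*W)
L(b) = 3*(-107 + b)/(-57 + 2*b) (L(b) = 3*((b - 107)/(b + (b - 57))) = 3*((-107 + b)/(b + (-57 + b))) = 3*((-107 + b)/(-57 + 2*b)) = 3*(-107 + b)/(-57 + 2*b))
Y(z) = 20 (Y(z) = 5*(-4*(-1)) = 5*4 = 20)
Y(-56) + 44925/L(V(12)) = 20 + 44925/((3*(-107 + 12)/(-57 + 2*12))) = 20 + 44925/((3*(-95)/(-57 + 24))) = 20 + 44925/((3*(-95)/(-33))) = 20 + 44925/((3*(-1/33)*(-95))) = 20 + 44925/(95/11) = 20 + 44925*(11/95) = 20 + 98835/19 = 99215/19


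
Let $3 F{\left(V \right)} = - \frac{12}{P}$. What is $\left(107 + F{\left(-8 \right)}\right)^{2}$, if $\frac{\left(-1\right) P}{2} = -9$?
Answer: $\frac{923521}{81} \approx 11402.0$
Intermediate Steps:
$P = 18$ ($P = \left(-2\right) \left(-9\right) = 18$)
$F{\left(V \right)} = - \frac{2}{9}$ ($F{\left(V \right)} = \frac{\left(-12\right) \frac{1}{18}}{3} = \frac{1}{3} \left(- \frac{2}{3}\right) = - \frac{2}{9}$)
$\left(107 + F{\left(-8 \right)}\right)^{2} = \left(107 - \frac{2}{9}\right)^{2} = \left(\frac{961}{9}\right)^{2} = \frac{923521}{81}$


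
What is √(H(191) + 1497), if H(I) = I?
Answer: 2*√422 ≈ 41.085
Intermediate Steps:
√(H(191) + 1497) = √(191 + 1497) = √1688 = 2*√422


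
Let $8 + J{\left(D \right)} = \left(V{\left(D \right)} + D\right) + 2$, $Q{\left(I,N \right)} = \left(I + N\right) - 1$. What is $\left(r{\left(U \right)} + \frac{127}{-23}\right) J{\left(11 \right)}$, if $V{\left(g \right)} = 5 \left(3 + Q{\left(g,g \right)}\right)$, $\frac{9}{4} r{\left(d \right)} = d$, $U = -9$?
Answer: $- \frac{27375}{23} \approx -1190.2$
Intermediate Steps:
$Q{\left(I,N \right)} = -1 + I + N$
$r{\left(d \right)} = \frac{4 d}{9}$
$V{\left(g \right)} = 10 + 10 g$ ($V{\left(g \right)} = 5 \left(3 + \left(-1 + g + g\right)\right) = 5 \left(3 + \left(-1 + 2 g\right)\right) = 5 \left(2 + 2 g\right) = 10 + 10 g$)
$J{\left(D \right)} = 4 + 11 D$ ($J{\left(D \right)} = -8 + \left(\left(\left(10 + 10 D\right) + D\right) + 2\right) = -8 + \left(\left(10 + 11 D\right) + 2\right) = -8 + \left(12 + 11 D\right) = 4 + 11 D$)
$\left(r{\left(U \right)} + \frac{127}{-23}\right) J{\left(11 \right)} = \left(\frac{4}{9} \left(-9\right) + \frac{127}{-23}\right) \left(4 + 11 \cdot 11\right) = \left(-4 + 127 \left(- \frac{1}{23}\right)\right) \left(4 + 121\right) = \left(-4 - \frac{127}{23}\right) 125 = \left(- \frac{219}{23}\right) 125 = - \frac{27375}{23}$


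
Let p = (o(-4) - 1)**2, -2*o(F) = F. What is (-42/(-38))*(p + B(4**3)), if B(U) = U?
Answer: 1365/19 ≈ 71.842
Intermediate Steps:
o(F) = -F/2
p = 1 (p = (-1/2*(-4) - 1)**2 = (2 - 1)**2 = 1**2 = 1)
(-42/(-38))*(p + B(4**3)) = (-42/(-38))*(1 + 4**3) = (-42*(-1/38))*(1 + 64) = (21/19)*65 = 1365/19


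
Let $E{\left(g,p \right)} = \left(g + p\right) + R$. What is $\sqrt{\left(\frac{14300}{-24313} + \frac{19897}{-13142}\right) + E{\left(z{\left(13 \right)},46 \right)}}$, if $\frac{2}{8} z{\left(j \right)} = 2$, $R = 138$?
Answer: $\frac{\sqrt{19387421057829537866}}{319521446} \approx 13.78$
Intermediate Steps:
$z{\left(j \right)} = 8$ ($z{\left(j \right)} = 4 \cdot 2 = 8$)
$E{\left(g,p \right)} = 138 + g + p$ ($E{\left(g,p \right)} = \left(g + p\right) + 138 = 138 + g + p$)
$\sqrt{\left(\frac{14300}{-24313} + \frac{19897}{-13142}\right) + E{\left(z{\left(13 \right)},46 \right)}} = \sqrt{\left(\frac{14300}{-24313} + \frac{19897}{-13142}\right) + \left(138 + 8 + 46\right)} = \sqrt{\left(14300 \left(- \frac{1}{24313}\right) + 19897 \left(- \frac{1}{13142}\right)\right) + 192} = \sqrt{\left(- \frac{14300}{24313} - \frac{19897}{13142}\right) + 192} = \sqrt{- \frac{671686361}{319521446} + 192} = \sqrt{\frac{60676431271}{319521446}} = \frac{\sqrt{19387421057829537866}}{319521446}$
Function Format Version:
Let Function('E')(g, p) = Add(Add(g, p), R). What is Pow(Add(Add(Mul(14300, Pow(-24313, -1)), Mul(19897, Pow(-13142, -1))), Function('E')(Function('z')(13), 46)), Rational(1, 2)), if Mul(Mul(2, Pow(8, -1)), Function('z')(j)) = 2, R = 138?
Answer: Mul(Rational(1, 319521446), Pow(19387421057829537866, Rational(1, 2))) ≈ 13.780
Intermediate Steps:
Function('z')(j) = 8 (Function('z')(j) = Mul(4, 2) = 8)
Function('E')(g, p) = Add(138, g, p) (Function('E')(g, p) = Add(Add(g, p), 138) = Add(138, g, p))
Pow(Add(Add(Mul(14300, Pow(-24313, -1)), Mul(19897, Pow(-13142, -1))), Function('E')(Function('z')(13), 46)), Rational(1, 2)) = Pow(Add(Add(Mul(14300, Pow(-24313, -1)), Mul(19897, Pow(-13142, -1))), Add(138, 8, 46)), Rational(1, 2)) = Pow(Add(Add(Mul(14300, Rational(-1, 24313)), Mul(19897, Rational(-1, 13142))), 192), Rational(1, 2)) = Pow(Add(Add(Rational(-14300, 24313), Rational(-19897, 13142)), 192), Rational(1, 2)) = Pow(Add(Rational(-671686361, 319521446), 192), Rational(1, 2)) = Pow(Rational(60676431271, 319521446), Rational(1, 2)) = Mul(Rational(1, 319521446), Pow(19387421057829537866, Rational(1, 2)))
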